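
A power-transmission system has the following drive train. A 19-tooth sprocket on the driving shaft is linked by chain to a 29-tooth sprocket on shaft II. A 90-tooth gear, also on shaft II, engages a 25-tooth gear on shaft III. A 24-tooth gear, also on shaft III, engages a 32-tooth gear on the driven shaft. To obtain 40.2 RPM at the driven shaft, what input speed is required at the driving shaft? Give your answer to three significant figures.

22.7 RPM

Overall ratio R = 1.5263 × 0.27778 × 1.3333 = 0.5653.
Required input speed = output speed × R = 40.2 × 0.5653 = 22.725 RPM.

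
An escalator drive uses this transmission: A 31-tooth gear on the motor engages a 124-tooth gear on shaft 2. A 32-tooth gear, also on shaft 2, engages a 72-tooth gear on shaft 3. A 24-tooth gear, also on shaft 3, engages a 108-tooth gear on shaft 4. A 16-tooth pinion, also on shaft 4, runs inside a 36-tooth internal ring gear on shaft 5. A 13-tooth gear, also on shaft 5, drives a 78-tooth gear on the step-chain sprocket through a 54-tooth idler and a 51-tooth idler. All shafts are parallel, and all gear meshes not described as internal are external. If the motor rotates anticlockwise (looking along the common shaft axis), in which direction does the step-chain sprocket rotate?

the motor → shaft 2: external mesh, 1 reversal → CW.
shaft 2 → shaft 3: external mesh, 1 reversal → CCW.
shaft 3 → shaft 4: external mesh, 1 reversal → CW.
shaft 4 → shaft 5: internal mesh, same direction → CW.
shaft 5 → the step-chain sprocket: driver → idler → idler → driven is 3 external meshes, 3 reversals → CCW.
6 reversals in total — an even number — so the step-chain sprocket turns the same way as the motor.

anticlockwise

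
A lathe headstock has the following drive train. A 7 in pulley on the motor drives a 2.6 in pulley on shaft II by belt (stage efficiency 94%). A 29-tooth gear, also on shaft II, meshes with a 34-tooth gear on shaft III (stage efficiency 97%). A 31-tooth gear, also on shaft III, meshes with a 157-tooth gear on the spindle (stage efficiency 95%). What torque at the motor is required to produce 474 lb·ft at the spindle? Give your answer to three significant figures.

Overall ratio R = 0.37143 × 1.1724 × 5.0645 = 2.2054; overall efficiency η = 0.94 × 0.97 × 0.95 = 0.8662.
Input torque = output torque / (R × η) = 474 / (2.2054 × 0.8662) = 248.12 lb·ft.

248 lb·ft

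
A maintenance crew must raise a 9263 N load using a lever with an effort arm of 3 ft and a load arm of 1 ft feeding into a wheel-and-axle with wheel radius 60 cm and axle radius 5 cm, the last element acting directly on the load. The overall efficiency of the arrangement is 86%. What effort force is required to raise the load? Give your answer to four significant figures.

299.2 N

Lever MA = effort arm / load arm = 3/1 = 3.
Wheel-and-axle MA = R/r = 60/5 = 12.
Combined ideal MA = 3 × 12 = 36.
Actual MA = 36 × 0.86 = 30.96.
Effort = load / actual MA = 9263 / 30.96 = 299.19 N.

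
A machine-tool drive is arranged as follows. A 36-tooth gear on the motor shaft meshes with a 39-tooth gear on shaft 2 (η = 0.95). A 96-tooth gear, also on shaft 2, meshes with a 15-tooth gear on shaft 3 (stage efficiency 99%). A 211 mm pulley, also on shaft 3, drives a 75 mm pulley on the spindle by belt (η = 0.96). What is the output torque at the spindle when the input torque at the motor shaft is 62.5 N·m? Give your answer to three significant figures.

gear mesh 39/36 = 1.0833 → τ = 62.5·1.0833·0.95 = 64.323 N·m
gear mesh 15/96 = 0.15625 → τ = 64.323·0.15625·0.99 = 9.95 N·m
belt 75/211 = 0.35545 → τ = 9.95·0.35545·0.96 = 3.3952 N·m

3.40 N·m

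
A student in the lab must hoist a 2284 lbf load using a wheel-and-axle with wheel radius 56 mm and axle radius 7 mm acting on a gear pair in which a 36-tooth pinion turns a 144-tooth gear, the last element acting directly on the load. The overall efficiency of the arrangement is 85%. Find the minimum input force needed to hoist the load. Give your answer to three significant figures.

Wheel-and-axle MA = R/r = 56/7 = 8.
Gear pair MA = 144/36 = 4.
Combined ideal MA = 8 × 4 = 32.
Actual MA = 32 × 0.85 = 27.2.
Effort = load / actual MA = 2284 / 27.2 = 83.971 lbf.

84.0 lbf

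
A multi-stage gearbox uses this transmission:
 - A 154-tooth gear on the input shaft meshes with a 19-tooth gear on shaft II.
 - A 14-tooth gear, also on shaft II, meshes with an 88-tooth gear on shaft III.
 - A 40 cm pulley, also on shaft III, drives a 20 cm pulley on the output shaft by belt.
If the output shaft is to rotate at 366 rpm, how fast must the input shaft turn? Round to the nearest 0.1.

Overall ratio R = 0.12338 × 6.2857 × 0.5 = 0.38776.
Required input speed = output speed × R = 366 × 0.38776 = 141.92 rpm.

141.9 rpm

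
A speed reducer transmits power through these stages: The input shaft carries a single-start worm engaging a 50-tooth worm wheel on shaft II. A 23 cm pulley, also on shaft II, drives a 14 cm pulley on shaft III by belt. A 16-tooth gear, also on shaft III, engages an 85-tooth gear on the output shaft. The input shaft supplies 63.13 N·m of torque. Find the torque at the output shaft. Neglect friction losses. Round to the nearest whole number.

After the worm (50/1): 63.13 × 50 = 3156.5 N·m
After the belt (14/23): 3156.5 × 0.6087 = 1921.3 N·m
After the gear mesh (85/16): 1921.3 × 5.3125 = 10207 N·m

10207 N·m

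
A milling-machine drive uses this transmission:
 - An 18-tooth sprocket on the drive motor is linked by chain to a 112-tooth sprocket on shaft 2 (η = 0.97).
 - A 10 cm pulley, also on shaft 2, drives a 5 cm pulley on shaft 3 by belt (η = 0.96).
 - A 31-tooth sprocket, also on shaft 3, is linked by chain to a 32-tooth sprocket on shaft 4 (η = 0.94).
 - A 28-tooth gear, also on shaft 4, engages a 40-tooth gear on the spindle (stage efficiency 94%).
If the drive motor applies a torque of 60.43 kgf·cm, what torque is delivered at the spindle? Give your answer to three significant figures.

228 kgf·cm

After the chain (112/18): 60.43 × 6.2222 × 0.97 = 364.73 kgf·cm
After the belt (5/10): 364.73 × 0.5 × 0.96 = 175.07 kgf·cm
After the chain (32/31): 175.07 × 1.0323 × 0.94 = 169.87 kgf·cm
After the gear mesh (40/28): 169.87 × 1.4286 × 0.94 = 228.12 kgf·cm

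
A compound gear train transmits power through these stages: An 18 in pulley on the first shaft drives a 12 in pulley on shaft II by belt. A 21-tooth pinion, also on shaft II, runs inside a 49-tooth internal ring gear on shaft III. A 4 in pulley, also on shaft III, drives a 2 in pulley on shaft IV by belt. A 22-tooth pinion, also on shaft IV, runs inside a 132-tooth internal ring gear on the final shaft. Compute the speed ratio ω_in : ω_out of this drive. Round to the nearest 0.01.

Each stage contributes driven/driver: belt 12/18 = 0.66667, internal gear 49/21 = 2.3333, belt 2/4 = 0.5, internal gear 132/22 = 6.
Overall: 0.66667 × 2.3333 × 0.5 × 6 = 4.6667.

4.67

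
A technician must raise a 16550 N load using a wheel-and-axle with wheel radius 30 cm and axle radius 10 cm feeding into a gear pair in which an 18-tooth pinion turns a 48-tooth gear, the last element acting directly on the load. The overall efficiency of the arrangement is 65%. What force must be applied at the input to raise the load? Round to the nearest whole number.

3183 N

Wheel-and-axle MA = R/r = 30/10 = 3.
Gear pair MA = 48/18 = 2.6667.
Combined ideal MA = 3 × 2.6667 = 8.
Actual MA = 8 × 0.65 = 5.2.
Effort = load / actual MA = 16550 / 5.2 = 3182.7 N.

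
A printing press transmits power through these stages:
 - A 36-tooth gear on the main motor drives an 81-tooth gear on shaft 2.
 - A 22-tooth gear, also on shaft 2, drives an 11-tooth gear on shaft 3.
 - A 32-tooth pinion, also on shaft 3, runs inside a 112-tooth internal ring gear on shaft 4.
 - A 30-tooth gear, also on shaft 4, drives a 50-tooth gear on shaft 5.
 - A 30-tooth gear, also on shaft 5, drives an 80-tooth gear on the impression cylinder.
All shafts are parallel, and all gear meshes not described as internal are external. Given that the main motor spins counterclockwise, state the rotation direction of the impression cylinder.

counterclockwise

the main motor → shaft 2: external mesh, 1 reversal → CW.
shaft 2 → shaft 3: external mesh, 1 reversal → CCW.
shaft 3 → shaft 4: internal mesh, same direction → CCW.
shaft 4 → shaft 5: external mesh, 1 reversal → CW.
shaft 5 → the impression cylinder: external mesh, 1 reversal → CCW.
4 reversals in total — an even number — so the impression cylinder turns the same way as the main motor.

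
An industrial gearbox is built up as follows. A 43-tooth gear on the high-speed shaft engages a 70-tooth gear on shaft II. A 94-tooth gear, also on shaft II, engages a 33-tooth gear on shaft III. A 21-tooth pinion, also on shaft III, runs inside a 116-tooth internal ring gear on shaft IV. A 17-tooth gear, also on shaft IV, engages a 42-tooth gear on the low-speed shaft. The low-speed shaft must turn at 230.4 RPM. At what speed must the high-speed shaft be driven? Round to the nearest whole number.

Overall ratio R = 1.6279 × 0.35106 × 5.5238 × 2.4706 = 7.7993.
Required input speed = output speed × R = 230.4 × 7.7993 = 1797 RPM.

1797 RPM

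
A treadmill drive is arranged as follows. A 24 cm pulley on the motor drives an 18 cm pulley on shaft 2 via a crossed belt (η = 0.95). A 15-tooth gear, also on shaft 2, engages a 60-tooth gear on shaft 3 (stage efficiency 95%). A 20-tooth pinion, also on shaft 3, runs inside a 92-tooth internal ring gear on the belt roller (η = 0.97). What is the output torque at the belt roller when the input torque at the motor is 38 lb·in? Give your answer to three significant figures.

459 lb·in

After the belt (18/24): 38 × 0.75 × 0.95 = 27.075 lb·in
After the gear mesh (60/15): 27.075 × 4 × 0.95 = 102.88 lb·in
After the internal gear (92/20): 102.88 × 4.6 × 0.97 = 459.07 lb·in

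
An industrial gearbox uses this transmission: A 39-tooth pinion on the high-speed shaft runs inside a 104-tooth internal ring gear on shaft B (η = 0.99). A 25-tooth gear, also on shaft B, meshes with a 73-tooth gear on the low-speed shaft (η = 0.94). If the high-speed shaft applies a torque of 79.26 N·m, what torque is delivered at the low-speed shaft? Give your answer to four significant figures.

After the internal gear (104/39): 79.26 × 2.6667 × 0.99 = 209.25 N·m
After the gear mesh (73/25): 209.25 × 2.92 × 0.94 = 574.34 N·m

574.3 N·m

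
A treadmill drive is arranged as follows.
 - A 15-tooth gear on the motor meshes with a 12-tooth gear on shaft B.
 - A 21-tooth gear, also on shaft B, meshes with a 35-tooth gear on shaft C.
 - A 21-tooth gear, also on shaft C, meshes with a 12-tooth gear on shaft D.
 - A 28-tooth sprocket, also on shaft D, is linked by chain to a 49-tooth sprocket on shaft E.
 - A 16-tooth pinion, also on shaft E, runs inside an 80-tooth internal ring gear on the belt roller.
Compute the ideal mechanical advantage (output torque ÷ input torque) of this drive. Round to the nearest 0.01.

6.67

Each stage contributes driven/driver: gear mesh 12/15 = 0.8, gear mesh 35/21 = 1.6667, gear mesh 12/21 = 0.57143, chain 49/28 = 1.75, internal gear 80/16 = 5.
Overall: 0.8 × 1.6667 × 0.57143 × 1.75 × 5 = 6.6667.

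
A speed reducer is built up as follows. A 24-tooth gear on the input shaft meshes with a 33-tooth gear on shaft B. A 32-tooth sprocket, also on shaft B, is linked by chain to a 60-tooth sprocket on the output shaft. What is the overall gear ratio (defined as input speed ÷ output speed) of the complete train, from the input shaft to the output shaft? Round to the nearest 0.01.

2.58

Each stage contributes driven/driver: gear mesh 33/24 = 1.375, chain 60/32 = 1.875.
Overall: 1.375 × 1.875 = 2.5781.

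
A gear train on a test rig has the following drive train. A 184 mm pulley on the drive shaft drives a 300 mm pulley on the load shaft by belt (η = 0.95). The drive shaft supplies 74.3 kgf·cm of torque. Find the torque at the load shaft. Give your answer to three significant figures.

115 kgf·cm

belt 300/184 = 1.6304 → τ = 74.3·1.6304·0.95 = 115.08 kgf·cm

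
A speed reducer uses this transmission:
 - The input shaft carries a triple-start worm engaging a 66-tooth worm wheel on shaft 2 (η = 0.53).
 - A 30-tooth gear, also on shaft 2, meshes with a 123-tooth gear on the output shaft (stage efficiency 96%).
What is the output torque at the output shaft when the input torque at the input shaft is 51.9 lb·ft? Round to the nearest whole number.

After the worm (66/3): 51.9 × 22 × 0.53 = 605.15 lb·ft
After the gear mesh (123/30): 605.15 × 4.1 × 0.96 = 2381.9 lb·ft

2382 lb·ft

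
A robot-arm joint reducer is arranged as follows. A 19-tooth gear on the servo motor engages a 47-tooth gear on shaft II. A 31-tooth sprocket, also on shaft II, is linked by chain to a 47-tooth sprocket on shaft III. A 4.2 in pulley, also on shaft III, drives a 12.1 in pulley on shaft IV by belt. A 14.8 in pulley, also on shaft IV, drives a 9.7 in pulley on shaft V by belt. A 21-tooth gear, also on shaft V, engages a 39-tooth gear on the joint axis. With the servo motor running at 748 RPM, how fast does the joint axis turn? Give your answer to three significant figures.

56.9 RPM

the servo motor → shaft II (gear mesh, 47/19): 748 ÷ 2.4737 = 302.38 RPM
shaft II → shaft III (chain, 47/31): 302.38 ÷ 1.5161 = 199.44 RPM
shaft III → shaft IV (belt, 12.1/4.2): 199.44 ÷ 2.881 = 69.229 RPM
shaft IV → shaft V (belt, 9.7/14.8): 69.229 ÷ 0.65541 = 105.63 RPM
shaft V → the joint axis (gear mesh, 39/21): 105.63 ÷ 1.8571 = 56.876 RPM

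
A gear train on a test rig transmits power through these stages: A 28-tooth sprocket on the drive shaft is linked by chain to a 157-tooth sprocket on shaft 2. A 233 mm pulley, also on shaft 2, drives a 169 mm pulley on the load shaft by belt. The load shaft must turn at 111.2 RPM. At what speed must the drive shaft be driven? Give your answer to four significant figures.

Overall ratio R = 5.6071 × 0.72532 = 4.067.
Required input speed = output speed × R = 111.2 × 4.067 = 452.25 RPM.

452.2 RPM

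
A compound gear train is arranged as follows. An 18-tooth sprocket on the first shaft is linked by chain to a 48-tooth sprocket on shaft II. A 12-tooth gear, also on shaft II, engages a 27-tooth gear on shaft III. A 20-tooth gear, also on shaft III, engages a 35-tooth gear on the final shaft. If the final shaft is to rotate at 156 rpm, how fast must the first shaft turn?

1638 rpm

Overall ratio R = 2.6667 × 2.25 × 1.75 = 10.5.
Required input speed = output speed × R = 156 × 10.5 = 1638 rpm.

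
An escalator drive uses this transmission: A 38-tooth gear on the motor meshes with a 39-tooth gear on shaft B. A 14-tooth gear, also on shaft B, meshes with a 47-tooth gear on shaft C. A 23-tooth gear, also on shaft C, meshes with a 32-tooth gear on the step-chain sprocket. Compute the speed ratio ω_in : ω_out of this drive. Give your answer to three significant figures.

Each stage contributes driven/driver: gear mesh 39/38 = 1.0263, gear mesh 47/14 = 3.3571, gear mesh 32/23 = 1.3913.
Overall: 1.0263 × 3.3571 × 1.3913 = 4.7937.

4.79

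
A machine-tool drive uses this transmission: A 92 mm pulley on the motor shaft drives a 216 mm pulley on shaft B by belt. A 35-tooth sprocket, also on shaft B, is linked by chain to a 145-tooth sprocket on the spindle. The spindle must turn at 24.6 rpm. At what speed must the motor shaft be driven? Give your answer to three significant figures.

239 rpm

Overall ratio R = 2.3478 × 4.1429 = 9.7267.
Required input speed = output speed × R = 24.6 × 9.7267 = 239.28 rpm.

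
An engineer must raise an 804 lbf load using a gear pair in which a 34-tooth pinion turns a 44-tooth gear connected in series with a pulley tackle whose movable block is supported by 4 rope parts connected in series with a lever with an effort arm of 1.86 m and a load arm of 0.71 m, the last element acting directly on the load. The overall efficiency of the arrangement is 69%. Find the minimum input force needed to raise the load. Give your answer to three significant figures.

85.9 lbf

Gear pair MA = 44/34 = 1.2941.
Block-and-tackle MA = number of supporting rope parts = 4.
Lever MA = effort arm / load arm = 1.86/0.71 = 2.6197.
Combined ideal MA = 1.2941 × 4 × 2.6197 = 13.561.
Actual MA = 13.561 × 0.69 = 9.357.
Effort = load / actual MA = 804 / 9.357 = 85.925 lbf.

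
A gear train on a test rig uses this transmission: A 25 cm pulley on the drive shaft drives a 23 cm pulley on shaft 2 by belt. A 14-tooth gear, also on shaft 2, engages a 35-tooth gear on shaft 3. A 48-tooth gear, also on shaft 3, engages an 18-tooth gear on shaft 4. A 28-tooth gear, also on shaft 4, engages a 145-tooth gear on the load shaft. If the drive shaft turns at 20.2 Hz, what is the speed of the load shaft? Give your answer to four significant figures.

the drive shaft → shaft 2 (belt, 23/25): 20.2 ÷ 0.92 = 21.957 Hz
shaft 2 → shaft 3 (gear mesh, 35/14): 21.957 ÷ 2.5 = 8.7826 Hz
shaft 3 → shaft 4 (gear mesh, 18/48): 8.7826 ÷ 0.375 = 23.42 Hz
shaft 4 → the load shaft (gear mesh, 145/28): 23.42 ÷ 5.1786 = 4.5225 Hz

4.523 Hz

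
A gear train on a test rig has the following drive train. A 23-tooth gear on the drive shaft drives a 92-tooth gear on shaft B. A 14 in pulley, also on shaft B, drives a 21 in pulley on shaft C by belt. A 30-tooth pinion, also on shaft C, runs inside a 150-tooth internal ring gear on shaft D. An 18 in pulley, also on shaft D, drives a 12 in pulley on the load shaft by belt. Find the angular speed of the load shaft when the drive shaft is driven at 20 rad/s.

1 rad/s

Gear mesh: ratio = 92/23 = 4, so shaft B turns at 20 / 4 = 5 rad/s.
Belt: ratio = 21/14 = 1.5, so shaft C turns at 5 / 1.5 = 3.3333 rad/s.
Internal gear: ratio = 150/30 = 5, so shaft D turns at 3.3333 / 5 = 0.66667 rad/s.
Belt: ratio = 12/18 = 0.66667, so the load shaft turns at 0.66667 / 0.66667 = 1 rad/s.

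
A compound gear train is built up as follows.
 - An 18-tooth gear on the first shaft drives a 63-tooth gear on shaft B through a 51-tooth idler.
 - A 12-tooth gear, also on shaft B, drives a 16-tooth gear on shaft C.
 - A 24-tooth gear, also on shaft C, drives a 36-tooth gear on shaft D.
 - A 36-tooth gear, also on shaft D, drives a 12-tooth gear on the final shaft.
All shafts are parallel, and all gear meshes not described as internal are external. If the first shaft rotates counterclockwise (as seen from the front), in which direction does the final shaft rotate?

clockwise

the first shaft → shaft B: driver → idler → driven is 2 external meshes, 2 reversals → CCW.
shaft B → shaft C: external mesh, 1 reversal → CW.
shaft C → shaft D: external mesh, 1 reversal → CCW.
shaft D → the final shaft: external mesh, 1 reversal → CW.
5 reversals in total — an odd number — so the final shaft turns opposite to the first shaft.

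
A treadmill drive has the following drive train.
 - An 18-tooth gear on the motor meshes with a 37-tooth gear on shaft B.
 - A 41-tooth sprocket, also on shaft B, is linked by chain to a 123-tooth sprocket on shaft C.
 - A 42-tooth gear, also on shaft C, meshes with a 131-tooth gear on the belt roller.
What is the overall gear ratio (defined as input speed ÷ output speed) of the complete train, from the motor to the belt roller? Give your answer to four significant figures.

19.23

Each stage contributes driven/driver: gear mesh 37/18 = 2.0556, chain 123/41 = 3, gear mesh 131/42 = 3.119.
Overall: 2.0556 × 3 × 3.119 = 19.234.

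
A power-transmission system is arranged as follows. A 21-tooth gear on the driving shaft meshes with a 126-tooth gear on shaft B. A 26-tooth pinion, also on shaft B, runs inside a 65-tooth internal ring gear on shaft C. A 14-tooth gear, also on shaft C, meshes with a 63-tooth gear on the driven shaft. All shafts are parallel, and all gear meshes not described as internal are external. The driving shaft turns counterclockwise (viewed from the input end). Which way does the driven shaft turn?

counterclockwise

the driving shaft → shaft B: external mesh, 1 reversal → CW.
shaft B → shaft C: internal mesh, same direction → CW.
shaft C → the driven shaft: external mesh, 1 reversal → CCW.
2 reversals in total — an even number — so the driven shaft turns the same way as the driving shaft.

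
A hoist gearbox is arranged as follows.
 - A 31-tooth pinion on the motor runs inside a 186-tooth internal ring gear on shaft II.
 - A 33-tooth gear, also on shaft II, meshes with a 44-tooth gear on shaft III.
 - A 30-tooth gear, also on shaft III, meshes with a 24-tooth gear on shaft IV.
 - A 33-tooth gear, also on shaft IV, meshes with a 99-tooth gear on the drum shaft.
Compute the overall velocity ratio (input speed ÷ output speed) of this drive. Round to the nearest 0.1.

Each stage contributes driven/driver: internal gear 186/31 = 6, gear mesh 44/33 = 1.3333, gear mesh 24/30 = 0.8, gear mesh 99/33 = 3.
Overall: 6 × 1.3333 × 0.8 × 3 = 19.2.

19.2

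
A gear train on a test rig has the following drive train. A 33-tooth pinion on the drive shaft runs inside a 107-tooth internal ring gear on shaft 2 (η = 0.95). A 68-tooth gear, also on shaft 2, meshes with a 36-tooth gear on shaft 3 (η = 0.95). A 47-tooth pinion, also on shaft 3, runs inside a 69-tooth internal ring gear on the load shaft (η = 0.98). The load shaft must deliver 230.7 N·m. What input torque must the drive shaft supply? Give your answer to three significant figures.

Overall ratio R = 3.2424 × 0.52941 × 1.4681 = 2.5201; overall efficiency η = 0.95 × 0.95 × 0.98 = 0.8844.
Input torque = output torque / (R × η) = 230.7 / (2.5201 × 0.8844) = 103.5 N·m.

104 N·m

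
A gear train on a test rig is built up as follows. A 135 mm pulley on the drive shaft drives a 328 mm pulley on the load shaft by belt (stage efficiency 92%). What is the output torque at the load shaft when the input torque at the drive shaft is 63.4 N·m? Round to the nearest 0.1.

Belt: ratio = 328/135 = 2.4296; torque at the load shaft = 63.4 × 2.4296 × 0.92 = 141.72 N·m.

141.7 N·m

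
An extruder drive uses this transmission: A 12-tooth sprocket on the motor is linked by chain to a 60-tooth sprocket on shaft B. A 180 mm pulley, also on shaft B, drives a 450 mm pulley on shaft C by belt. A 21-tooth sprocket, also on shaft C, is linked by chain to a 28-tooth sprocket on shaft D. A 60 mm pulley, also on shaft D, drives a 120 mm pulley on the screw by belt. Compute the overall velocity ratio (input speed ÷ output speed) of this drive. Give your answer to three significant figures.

33.3

Each stage contributes driven/driver: chain 60/12 = 5, belt 450/180 = 2.5, chain 28/21 = 1.3333, belt 120/60 = 2.
Overall: 5 × 2.5 × 1.3333 × 2 = 33.333.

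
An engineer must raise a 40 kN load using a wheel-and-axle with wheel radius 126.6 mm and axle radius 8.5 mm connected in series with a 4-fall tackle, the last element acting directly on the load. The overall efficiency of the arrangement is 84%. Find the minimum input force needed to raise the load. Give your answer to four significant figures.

0.7993 kN

Wheel-and-axle MA = R/r = 126.6/8.5 = 14.894.
Block-and-tackle MA = number of supporting rope parts = 4.
Combined ideal MA = 14.894 × 4 = 59.576.
Actual MA = 59.576 × 0.84 = 50.044.
Effort = load / actual MA = 40 / 50.044 = 0.79929 kN.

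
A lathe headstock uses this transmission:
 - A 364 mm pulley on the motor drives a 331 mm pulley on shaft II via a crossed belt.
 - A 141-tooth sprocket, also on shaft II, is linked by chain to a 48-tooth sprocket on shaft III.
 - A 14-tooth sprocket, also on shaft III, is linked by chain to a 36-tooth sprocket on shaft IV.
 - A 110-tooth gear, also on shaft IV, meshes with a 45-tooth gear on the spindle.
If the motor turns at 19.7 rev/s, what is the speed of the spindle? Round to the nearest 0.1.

the motor → shaft II (belt, 331/364): 19.7 ÷ 0.90934 = 21.664 rev/s
shaft II → shaft III (chain, 48/141): 21.664 ÷ 0.34043 = 63.638 rev/s
shaft III → shaft IV (chain, 36/14): 63.638 ÷ 2.5714 = 24.748 rev/s
shaft IV → the spindle (gear mesh, 45/110): 24.748 ÷ 0.40909 = 60.496 rev/s

60.5 rev/s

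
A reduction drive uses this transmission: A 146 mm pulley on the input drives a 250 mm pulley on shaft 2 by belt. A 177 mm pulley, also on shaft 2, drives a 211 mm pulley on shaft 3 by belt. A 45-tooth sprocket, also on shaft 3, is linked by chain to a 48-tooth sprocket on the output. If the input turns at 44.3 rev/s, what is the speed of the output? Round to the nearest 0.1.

20.3 rev/s

belt 250/146 = 1.7123 → 44.3/1.7123 = 25.871 rev/s
belt 211/177 = 1.1921 → 25.871/1.1921 = 21.702 rev/s
chain 48/45 = 1.0667 → 21.702/1.0667 = 20.346 rev/s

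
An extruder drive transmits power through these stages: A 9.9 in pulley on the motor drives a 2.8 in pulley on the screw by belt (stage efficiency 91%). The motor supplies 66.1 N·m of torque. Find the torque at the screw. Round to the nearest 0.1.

Belt: ratio = 2.8/9.9 = 0.28283; torque at the screw = 66.1 × 0.28283 × 0.91 = 17.012 N·m.

17.0 N·m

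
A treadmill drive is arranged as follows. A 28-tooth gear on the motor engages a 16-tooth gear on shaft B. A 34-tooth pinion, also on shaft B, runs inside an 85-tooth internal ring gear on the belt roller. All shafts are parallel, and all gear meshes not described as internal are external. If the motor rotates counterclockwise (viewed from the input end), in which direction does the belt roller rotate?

the motor → shaft B: external mesh, 1 reversal → CW.
shaft B → the belt roller: internal mesh, same direction → CW.
1 reversal in total — an odd number — so the belt roller turns opposite to the motor.

clockwise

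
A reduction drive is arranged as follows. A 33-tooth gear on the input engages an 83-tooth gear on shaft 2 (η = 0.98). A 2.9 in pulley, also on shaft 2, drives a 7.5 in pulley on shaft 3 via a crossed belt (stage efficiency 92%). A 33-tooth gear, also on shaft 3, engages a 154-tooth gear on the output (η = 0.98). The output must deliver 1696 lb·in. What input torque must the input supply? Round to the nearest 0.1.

63.2 lb·in

Overall ratio R = 2.5152 × 2.5862 × 4.6667 = 30.355; overall efficiency η = 0.98 × 0.92 × 0.98 = 0.8836.
Input torque = output torque / (R × η) = 1696 / (30.355 × 0.8836) = 63.234 lb·in.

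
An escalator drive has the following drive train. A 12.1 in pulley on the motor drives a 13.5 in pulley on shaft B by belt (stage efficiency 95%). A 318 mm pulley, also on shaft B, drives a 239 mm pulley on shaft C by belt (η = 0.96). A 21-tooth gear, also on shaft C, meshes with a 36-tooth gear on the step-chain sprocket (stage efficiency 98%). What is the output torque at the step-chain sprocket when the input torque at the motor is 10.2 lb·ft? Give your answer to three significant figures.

After the belt (13.5/12.1): 10.2 × 1.1157 × 0.95 = 10.811 lb·ft
After the belt (239/318): 10.811 × 0.75157 × 0.96 = 7.8004 lb·ft
After the gear mesh (36/21): 7.8004 × 1.7143 × 0.98 = 13.105 lb·ft

13.1 lb·ft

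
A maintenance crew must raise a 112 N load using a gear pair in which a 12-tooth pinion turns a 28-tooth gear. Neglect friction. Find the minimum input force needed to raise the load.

48 N

Gear pair MA = 28/12 = 2.3333.
Effort = load / MA = 112 / 2.3333 = 48 N.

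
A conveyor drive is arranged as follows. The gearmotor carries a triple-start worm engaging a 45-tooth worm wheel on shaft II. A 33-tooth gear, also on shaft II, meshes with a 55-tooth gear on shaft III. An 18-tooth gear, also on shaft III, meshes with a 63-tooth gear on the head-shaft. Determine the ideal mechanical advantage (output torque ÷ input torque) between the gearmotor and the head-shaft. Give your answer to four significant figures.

Each stage contributes driven/driver: worm 45/3 = 15, gear mesh 55/33 = 1.6667, gear mesh 63/18 = 3.5.
Overall: 15 × 1.6667 × 3.5 = 87.5.

87.50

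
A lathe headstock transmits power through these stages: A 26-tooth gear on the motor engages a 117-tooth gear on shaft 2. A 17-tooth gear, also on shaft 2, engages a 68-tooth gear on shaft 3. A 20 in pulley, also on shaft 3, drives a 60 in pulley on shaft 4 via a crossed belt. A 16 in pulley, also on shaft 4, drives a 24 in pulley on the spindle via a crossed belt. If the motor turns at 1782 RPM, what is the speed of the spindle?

22 RPM

gear mesh 117/26 = 4.5 → 1782/4.5 = 396 RPM
gear mesh 68/17 = 4 → 396/4 = 99 RPM
belt 60/20 = 3 → 99/3 = 33 RPM
belt 24/16 = 1.5 → 33/1.5 = 22 RPM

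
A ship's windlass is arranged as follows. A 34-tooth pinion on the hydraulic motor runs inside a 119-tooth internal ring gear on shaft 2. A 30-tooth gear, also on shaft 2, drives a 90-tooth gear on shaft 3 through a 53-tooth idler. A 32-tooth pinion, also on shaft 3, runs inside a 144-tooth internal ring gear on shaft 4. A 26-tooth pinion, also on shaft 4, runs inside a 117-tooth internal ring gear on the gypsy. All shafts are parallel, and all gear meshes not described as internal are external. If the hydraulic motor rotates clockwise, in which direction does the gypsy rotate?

clockwise

the hydraulic motor → shaft 2: internal mesh, same direction → CW.
shaft 2 → shaft 3: driver → idler → driven is 2 external meshes, 2 reversals → CW.
shaft 3 → shaft 4: internal mesh, same direction → CW.
shaft 4 → the gypsy: internal mesh, same direction → CW.
2 reversals in total — an even number — so the gypsy turns the same way as the hydraulic motor.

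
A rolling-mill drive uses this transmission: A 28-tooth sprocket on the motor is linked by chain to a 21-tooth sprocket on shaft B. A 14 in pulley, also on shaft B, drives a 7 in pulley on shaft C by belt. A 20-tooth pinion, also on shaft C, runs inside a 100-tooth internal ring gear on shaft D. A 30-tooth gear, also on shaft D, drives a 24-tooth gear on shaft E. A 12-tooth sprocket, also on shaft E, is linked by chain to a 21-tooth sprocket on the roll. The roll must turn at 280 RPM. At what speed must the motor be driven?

Overall ratio R = 0.75 × 0.5 × 5 × 0.8 × 1.75 = 2.625.
Required input speed = output speed × R = 280 × 2.625 = 735 RPM.

735 RPM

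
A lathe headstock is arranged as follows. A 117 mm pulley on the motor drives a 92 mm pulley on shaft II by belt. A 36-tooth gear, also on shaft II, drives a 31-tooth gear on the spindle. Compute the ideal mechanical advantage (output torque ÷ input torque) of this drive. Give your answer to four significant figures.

Each stage contributes driven/driver: belt 92/117 = 0.78632, gear mesh 31/36 = 0.86111.
Overall: 0.78632 × 0.86111 = 0.67711.

0.6771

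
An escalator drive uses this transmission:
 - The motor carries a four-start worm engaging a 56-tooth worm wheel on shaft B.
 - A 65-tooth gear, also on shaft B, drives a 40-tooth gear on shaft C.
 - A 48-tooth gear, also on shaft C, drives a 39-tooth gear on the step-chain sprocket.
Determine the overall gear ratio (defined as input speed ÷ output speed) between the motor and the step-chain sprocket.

7

Each stage contributes driven/driver: worm 56/4 = 14, gear mesh 40/65 = 0.61538, gear mesh 39/48 = 0.8125.
Overall: 14 × 0.61538 × 0.8125 = 7.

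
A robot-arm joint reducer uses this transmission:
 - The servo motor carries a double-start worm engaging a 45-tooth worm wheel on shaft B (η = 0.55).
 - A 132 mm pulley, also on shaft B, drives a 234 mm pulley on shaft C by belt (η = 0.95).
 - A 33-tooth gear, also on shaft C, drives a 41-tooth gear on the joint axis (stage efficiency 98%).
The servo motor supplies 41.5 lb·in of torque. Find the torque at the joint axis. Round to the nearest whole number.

worm 45/2 = 22.5 → τ = 41.5·22.5·0.55 = 513.56 lb·in
belt 234/132 = 1.7727 → τ = 513.56·1.7727·0.95 = 864.89 lb·in
gear mesh 41/33 = 1.2424 → τ = 864.89·1.2424·0.98 = 1053.1 lb·in

1053 lb·in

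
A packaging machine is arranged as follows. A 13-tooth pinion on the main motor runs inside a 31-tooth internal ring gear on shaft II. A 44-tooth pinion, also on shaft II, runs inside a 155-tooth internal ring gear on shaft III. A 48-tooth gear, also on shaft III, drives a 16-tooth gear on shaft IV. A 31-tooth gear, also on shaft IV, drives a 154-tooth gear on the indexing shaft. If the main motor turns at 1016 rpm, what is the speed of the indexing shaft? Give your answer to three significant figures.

internal gear 31/13 = 2.3846 → 1016/2.3846 = 426.06 rpm
internal gear 155/44 = 3.5227 → 426.06/3.5227 = 120.95 rpm
gear mesh 16/48 = 0.33333 → 120.95/0.33333 = 362.84 rpm
gear mesh 154/31 = 4.9677 → 362.84/4.9677 = 73.04 rpm

73.0 rpm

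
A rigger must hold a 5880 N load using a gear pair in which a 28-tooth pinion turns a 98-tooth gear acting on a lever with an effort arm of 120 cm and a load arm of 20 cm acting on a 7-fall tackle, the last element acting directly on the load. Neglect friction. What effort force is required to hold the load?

40 N

Gear pair MA = 98/28 = 3.5.
Lever MA = effort arm / load arm = 120/20 = 6.
Block-and-tackle MA = number of supporting rope parts = 7.
Combined ideal MA = 3.5 × 6 × 7 = 147.
Effort = load / MA = 5880 / 147 = 40 N.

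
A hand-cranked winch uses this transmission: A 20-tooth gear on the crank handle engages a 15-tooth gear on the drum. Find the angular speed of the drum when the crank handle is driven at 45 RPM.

the crank handle → the drum (gear mesh, 15/20): 45 ÷ 0.75 = 60 RPM

60 RPM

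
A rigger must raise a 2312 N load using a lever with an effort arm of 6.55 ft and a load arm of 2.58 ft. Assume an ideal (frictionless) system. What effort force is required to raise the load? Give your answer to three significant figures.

Lever MA = effort arm / load arm = 6.55/2.58 = 2.5388.
Effort = load / MA = 2312 / 2.5388 = 910.68 N.

911 N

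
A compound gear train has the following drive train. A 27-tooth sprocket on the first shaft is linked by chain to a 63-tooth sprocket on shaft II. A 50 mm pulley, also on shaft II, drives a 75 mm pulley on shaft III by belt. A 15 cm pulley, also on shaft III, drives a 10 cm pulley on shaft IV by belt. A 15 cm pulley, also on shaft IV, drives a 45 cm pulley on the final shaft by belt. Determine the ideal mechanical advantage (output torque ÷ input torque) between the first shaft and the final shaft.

Each stage contributes driven/driver: chain 63/27 = 2.3333, belt 75/50 = 1.5, belt 10/15 = 0.66667, belt 45/15 = 3.
Overall: 2.3333 × 1.5 × 0.66667 × 3 = 7.

7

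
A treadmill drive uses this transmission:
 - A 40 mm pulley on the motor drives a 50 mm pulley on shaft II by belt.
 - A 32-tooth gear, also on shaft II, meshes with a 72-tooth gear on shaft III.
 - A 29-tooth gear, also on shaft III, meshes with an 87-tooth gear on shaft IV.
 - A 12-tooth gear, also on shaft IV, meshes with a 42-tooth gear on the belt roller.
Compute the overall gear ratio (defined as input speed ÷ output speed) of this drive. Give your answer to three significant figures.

29.5

Each stage contributes driven/driver: belt 50/40 = 1.25, gear mesh 72/32 = 2.25, gear mesh 87/29 = 3, gear mesh 42/12 = 3.5.
Overall: 1.25 × 2.25 × 3 × 3.5 = 29.531.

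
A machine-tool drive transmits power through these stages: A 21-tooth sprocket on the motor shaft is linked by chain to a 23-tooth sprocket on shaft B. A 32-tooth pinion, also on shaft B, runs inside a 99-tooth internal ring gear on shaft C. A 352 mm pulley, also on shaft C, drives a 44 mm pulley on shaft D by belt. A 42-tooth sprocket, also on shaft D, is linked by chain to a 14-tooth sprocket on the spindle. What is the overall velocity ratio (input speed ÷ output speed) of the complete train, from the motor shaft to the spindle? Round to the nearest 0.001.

Each stage contributes driven/driver: chain 23/21 = 1.0952, internal gear 99/32 = 3.0938, belt 44/352 = 0.125, chain 14/42 = 0.33333.
Overall: 1.0952 × 3.0938 × 0.125 × 0.33333 = 0.14118.

0.141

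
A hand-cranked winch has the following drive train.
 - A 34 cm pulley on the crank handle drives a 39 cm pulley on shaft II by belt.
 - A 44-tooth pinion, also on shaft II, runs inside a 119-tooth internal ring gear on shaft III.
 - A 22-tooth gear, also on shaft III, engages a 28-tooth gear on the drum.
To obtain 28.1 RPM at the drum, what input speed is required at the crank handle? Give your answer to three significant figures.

111 RPM

Overall ratio R = 1.1471 × 2.7045 × 1.2727 = 3.9483.
Required input speed = output speed × R = 28.1 × 3.9483 = 110.95 RPM.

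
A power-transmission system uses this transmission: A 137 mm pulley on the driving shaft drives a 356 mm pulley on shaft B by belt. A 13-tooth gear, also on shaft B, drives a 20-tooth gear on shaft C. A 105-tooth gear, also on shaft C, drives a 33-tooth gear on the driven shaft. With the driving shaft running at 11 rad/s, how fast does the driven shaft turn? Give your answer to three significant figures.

8.75 rad/s

belt 356/137 = 2.5985 → 11/2.5985 = 4.2331 rad/s
gear mesh 20/13 = 1.5385 → 4.2331/1.5385 = 2.7515 rad/s
gear mesh 33/105 = 0.31429 → 2.7515/0.31429 = 8.7549 rad/s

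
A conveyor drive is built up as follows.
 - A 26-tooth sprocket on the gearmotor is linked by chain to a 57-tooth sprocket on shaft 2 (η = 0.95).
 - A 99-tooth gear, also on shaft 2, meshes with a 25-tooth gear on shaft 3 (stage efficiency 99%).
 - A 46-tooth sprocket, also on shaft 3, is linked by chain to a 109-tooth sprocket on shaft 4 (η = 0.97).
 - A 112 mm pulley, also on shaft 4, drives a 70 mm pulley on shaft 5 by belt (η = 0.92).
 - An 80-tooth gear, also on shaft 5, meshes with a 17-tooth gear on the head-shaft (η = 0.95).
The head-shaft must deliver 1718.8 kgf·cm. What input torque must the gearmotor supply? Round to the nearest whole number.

Overall ratio R = 2.1923 × 0.25253 × 2.3696 × 0.625 × 0.2125 = 0.17423; overall efficiency η = 0.95 × 0.99 × 0.97 × 0.92 × 0.95 = 0.7973.
Input torque = output torque / (R × η) = 1718.8 / (0.17423 × 0.7973) = 12373 kgf·cm.

12373 kgf·cm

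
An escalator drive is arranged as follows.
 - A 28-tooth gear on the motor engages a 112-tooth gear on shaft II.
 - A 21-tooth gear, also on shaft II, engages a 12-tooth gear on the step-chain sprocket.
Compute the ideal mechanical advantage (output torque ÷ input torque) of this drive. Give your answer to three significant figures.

Each stage contributes driven/driver: gear mesh 112/28 = 4, gear mesh 12/21 = 0.57143.
Overall: 4 × 0.57143 = 2.2857.

2.29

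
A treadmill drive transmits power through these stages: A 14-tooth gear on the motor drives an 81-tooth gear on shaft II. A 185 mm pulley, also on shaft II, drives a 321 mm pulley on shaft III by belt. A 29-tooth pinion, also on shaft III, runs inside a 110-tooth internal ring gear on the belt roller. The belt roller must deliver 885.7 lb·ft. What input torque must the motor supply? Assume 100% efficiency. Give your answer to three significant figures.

Overall ratio R = 5.7857 × 1.7351 × 3.7931 = 38.079.
Input torque = output torque / R = 885.7 / 38.079 = 23.26 lb·ft.

23.3 lb·ft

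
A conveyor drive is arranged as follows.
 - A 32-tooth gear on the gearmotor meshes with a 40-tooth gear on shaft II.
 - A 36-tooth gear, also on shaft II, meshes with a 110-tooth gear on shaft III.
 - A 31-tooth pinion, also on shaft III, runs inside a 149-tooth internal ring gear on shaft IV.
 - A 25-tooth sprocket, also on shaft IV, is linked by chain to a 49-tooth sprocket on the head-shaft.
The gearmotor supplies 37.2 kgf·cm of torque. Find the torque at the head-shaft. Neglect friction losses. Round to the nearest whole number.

1339 kgf·cm

gear mesh 40/32 = 1.25 → τ = 37.2·1.25 = 46.5 kgf·cm
gear mesh 110/36 = 3.0556 → τ = 46.5·3.0556 = 142.08 kgf·cm
internal gear 149/31 = 4.8065 → τ = 142.08·4.8065 = 682.92 kgf·cm
chain 49/25 = 1.96 → τ = 682.92·1.96 = 1338.5 kgf·cm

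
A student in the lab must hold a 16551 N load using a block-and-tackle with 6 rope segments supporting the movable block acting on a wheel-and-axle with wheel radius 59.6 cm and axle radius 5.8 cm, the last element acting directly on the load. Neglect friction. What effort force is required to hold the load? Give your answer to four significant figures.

Block-and-tackle MA = number of supporting rope parts = 6.
Wheel-and-axle MA = R/r = 59.6/5.8 = 10.276.
Combined ideal MA = 6 × 10.276 = 61.655.
Effort = load / MA = 16551 / 61.655 = 268.44 N.

268.4 N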